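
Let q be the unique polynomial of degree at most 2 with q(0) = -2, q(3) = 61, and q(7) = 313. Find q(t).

Using the Lagrange interpolation formula with nodes 0, 3, 7:
  L_0(t) = (t - 3)(t - 7) / 21
  L_1(t) = t(t - 7) / -12
  L_2(t) = t(t - 3) / 28
Then q(t) = -2·L_0(t) + 61·L_1(t) + 313·L_2(t).
Expanding and collecting terms gives q(t) = 6t^2 + 3t - 2.
Check: q(3) = 61. ✓

q(t) = 6t^2 + 3t - 2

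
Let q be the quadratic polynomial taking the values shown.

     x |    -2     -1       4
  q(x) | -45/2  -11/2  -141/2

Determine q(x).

Write q(x) = ax^2 + bx + c. Substituting each data point gives a linear system:
  4a - 2b + c = -45/2
  a - b + c = -11/2
  16a + 4b + c = -141/2
Solving the system yields a = -5, b = 2, c = 3/2.
So q(x) = -5x^2 + 2x + 3/2.
Check: q(-1) = -11/2. ✓

q(x) = -5x^2 + 2x + 3/2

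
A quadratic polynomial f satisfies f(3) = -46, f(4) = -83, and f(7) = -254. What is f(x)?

f(x) = -5x^2 - 2x + 5

Using the Lagrange interpolation formula with nodes 3, 4, 7:
  L_0(x) = (x - 4)(x - 7) / 4
  L_1(x) = (x - 3)(x - 7) / -3
  L_2(x) = (x - 3)(x - 4) / 12
Then f(x) = -46·L_0(x) - 83·L_1(x) - 254·L_2(x).
Expanding and collecting terms gives f(x) = -5x² - 2x + 5.
Check: f(3) = -46. ✓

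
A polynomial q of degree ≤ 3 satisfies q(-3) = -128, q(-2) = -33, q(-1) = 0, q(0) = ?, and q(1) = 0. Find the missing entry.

The 4 known points determine the degree-3 polynomial uniquely.
Write q(x) = ax^3 + bx^2 + cx + d. Substituting each data point gives a linear system:
  -27a + 9b - 3c + d = -128
  -8a + 4b - 2c + d = -33
  -a + b - c + d = 0
  a + b + c + d = 0
Solving the system yields a = 5, b = -1, c = -5, d = 1.
So q(x) = 5x^3 - x^2 - 5x + 1.
Then q(0) = 1.

1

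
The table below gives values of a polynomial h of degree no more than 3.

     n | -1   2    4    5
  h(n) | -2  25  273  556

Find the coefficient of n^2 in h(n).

Write h(n) = an^3 + bn^2 + cn + d. Substituting each data point gives a linear system:
  -a + b - c + d = -2
  8a + 4b + 2c + d = 25
  64a + 16b + 4c + d = 273
  125a + 25b + 5c + d = 556
Solving the system yields a = 5, b = -2, c = -4, d = 1.
So h(n) = 5n³ - 2n² - 4n + 1.
The coefficient of n^2 is -2.

-2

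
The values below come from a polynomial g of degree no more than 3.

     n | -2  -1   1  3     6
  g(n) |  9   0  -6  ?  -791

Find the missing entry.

The 4 known points determine the degree-3 polynomial uniquely.
Write g(n) = an^3 + bn^2 + cn + d. Substituting each data point gives a linear system:
  -8a + 4b - 2c + d = 9
  -a + b - c + d = 0
  a + b + c + d = -6
  216a + 36b + 6c + d = -791
Solving the system yields a = -3, b = -4, c = 0, d = 1.
So g(n) = -3n^3 - 4n^2 + 1.
Then g(3) = -116.

-116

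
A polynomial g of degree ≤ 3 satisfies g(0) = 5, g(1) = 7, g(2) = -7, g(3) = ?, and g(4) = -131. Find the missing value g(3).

The 4 known points determine the degree-3 polynomial uniquely.
Write g(n) = an^3 + bn^2 + cn + d. Substituting each data point gives a linear system:
  d = 5
  a + b + c + d = 7
  8a + 4b + 2c + d = -7
  64a + 16b + 4c + d = -131
Solving the system yields a = -2, b = -2, c = 6, d = 5.
So g(n) = -2n³ - 2n² + 6n + 5.
Then g(3) = -49.

-49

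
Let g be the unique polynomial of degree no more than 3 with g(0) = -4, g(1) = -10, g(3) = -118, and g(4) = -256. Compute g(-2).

2

Using the Lagrange interpolation formula with nodes 0, 1, 3, 4:
  L_0(n) = (n - 1)(n - 3)(n - 4) / -12
  L_1(n) = n(n - 3)(n - 4) / 6
  L_2(n) = n(n - 1)(n - 4) / -6
  L_3(n) = n(n - 1)(n - 3) / 12
Then g(n) = -4·L_0(n) - 10·L_1(n) - 118·L_2(n) - 256·L_3(n).
Expanding and collecting terms gives g(n) = -3n³ - 4n² + n - 4.
Evaluating at n = -2: g(-2) = 2.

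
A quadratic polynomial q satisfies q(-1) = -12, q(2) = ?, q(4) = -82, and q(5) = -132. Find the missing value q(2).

The 3 known points determine the degree-2 polynomial uniquely.
Write q(x) = ax^2 + bx + c. Substituting each data point gives a linear system:
  a - b + c = -12
  16a + 4b + c = -82
  25a + 5b + c = -132
Solving the system yields a = -6, b = 4, c = -2.
So q(x) = -6x^2 + 4x - 2.
Then q(2) = -18.

-18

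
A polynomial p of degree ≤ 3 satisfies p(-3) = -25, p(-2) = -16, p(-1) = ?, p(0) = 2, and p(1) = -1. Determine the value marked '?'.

-5

The 4 known points determine the degree-3 polynomial uniquely.
Write p(t) = at^3 + bt^2 + ct + d. Substituting each data point gives a linear system:
  -27a + 9b - 3c + d = -25
  -8a + 4b - 2c + d = -16
  d = 2
  a + b + c + d = -1
Solving the system yields a = -1, b = -5, c = 3, d = 2.
So p(t) = -t^3 - 5t^2 + 3t + 2.
Then p(-1) = -5.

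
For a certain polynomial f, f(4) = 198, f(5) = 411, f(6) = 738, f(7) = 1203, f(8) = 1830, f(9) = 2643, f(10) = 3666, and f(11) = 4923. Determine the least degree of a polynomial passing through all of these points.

3

Forward differences of the values at t = 4, 5, 6, 7, 8, 9, 10, 11:
  f  : 198  411  738  1203  1830  2643  3666  4923
  Δ  : 213  327  465  627  813  1023  1257
  Δ^2: 114  138  162  186  210  234
  Δ^3: 24  24  24  24  24
  Δ^4: 0  0  0  0
  Δ^5: 0  0  0
  Δ^6: 0  0
  Δ^7: 0
The third differences are constant (24) and nonzero, while all higher differences vanish, so the minimal degree is 3.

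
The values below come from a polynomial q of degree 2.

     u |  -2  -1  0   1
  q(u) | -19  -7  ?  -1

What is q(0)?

-1

On equispaced nodes a degree-2 polynomial has vanishing third forward difference, so
  - q(-2) + 3·q(-1) - 3·q(0) + q(1) = 0.
Substituting the known values and solving for q(0):
  -3·q(0) = 3
  q(0) = -1.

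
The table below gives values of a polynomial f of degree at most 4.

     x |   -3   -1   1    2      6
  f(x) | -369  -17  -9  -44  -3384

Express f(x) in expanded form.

f(x) = -3x^4 + 3x^3 - 4x^2 + x - 6

Write f(x) = ax^4 + bx^3 + cx^2 + dx + e. Substituting each data point gives a linear system:
  81a - 27b + 9c - 3d + e = -369
  a - b + c - d + e = -17
  a + b + c + d + e = -9
  16a + 8b + 4c + 2d + e = -44
  1296a + 216b + 36c + 6d + e = -3384
Solving the system yields a = -3, b = 3, c = -4, d = 1, e = -6.
So f(x) = -3x^4 + 3x^3 - 4x^2 + x - 6.
Check: f(-3) = -369. ✓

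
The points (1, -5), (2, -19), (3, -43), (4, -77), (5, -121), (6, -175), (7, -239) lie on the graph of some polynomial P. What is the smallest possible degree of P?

2

Forward differences of the values at u = 1, 2, 3, 4, 5, 6, 7:
  P  : -5  -19  -43  -77  -121  -175  -239
  Δ  : -14  -24  -34  -44  -54  -64
  Δ^2: -10  -10  -10  -10  -10
  Δ^3: 0  0  0  0
  Δ^4: 0  0  0
  Δ^5: 0  0
  Δ^6: 0
The second differences are constant (-10) and nonzero, while all higher differences vanish, so the minimal degree is 2.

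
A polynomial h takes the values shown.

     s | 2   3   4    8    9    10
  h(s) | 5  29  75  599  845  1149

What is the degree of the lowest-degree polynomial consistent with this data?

3

Divided differences on the nodes 2, 3, 4, 8, 9, 10:
  order 0: 5  29  75  599  845  1149
  order 1: 24  46  131  246  304
  order 2: 11  17  23  29
  order 3: 1  1  1
  order 4: 0  0
  order 5: 0
The order-3 divided differences are all 1 (nonzero) and every higher order vanishes, so the data lies on a polynomial of degree exactly 3.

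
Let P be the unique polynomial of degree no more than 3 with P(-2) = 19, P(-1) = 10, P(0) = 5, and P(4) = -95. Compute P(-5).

Using the Lagrange interpolation formula with nodes -2, -1, 0, 4:
  L_0(u) = (u + 1)u(u - 4) / -12
  L_1(u) = (u + 2)u(u - 4) / 5
  L_2(u) = (u + 2)(u + 1)(u - 4) / -8
  L_3(u) = (u + 2)(u + 1)u / 120
Then P(u) = 19·L_0(u) + 10·L_1(u) + 5·L_2(u) - 95·L_3(u).
Expanding and collecting terms gives P(u) = -u^3 - u^2 - 5u + 5.
Evaluating at u = -5: P(-5) = 130.

130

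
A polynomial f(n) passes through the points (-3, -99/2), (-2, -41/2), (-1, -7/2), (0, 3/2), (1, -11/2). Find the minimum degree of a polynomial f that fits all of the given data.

2

Forward differences of the values at n = -3, -2, -1, 0, 1:
  f  : -99/2  -41/2  -7/2  3/2  -11/2
  Δ  : 29  17  5  -7
  Δ^2: -12  -12  -12
  Δ^3: 0  0
  Δ^4: 0
The second differences are constant (-12) and nonzero, while all higher differences vanish, so the minimal degree is 2.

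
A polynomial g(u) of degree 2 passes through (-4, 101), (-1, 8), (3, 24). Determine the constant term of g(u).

-3

Write g(u) = au^2 + bu + c. Substituting each data point gives a linear system:
  16a - 4b + c = 101
  a - b + c = 8
  9a + 3b + c = 24
Solving the system yields a = 5, b = -6, c = -3.
So g(u) = 5u^2 - 6u - 3.
The constant term is -3.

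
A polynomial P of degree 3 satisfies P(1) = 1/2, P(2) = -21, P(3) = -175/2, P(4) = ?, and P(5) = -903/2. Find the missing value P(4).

-223

On equispaced nodes a degree-3 polynomial has vanishing fourth forward difference, so
  P(1) - 4·P(2) + 6·P(3) - 4·P(4) + P(5) = 0.
Substituting the known values and solving for P(4):
  -4·P(4) = 892
  P(4) = -223.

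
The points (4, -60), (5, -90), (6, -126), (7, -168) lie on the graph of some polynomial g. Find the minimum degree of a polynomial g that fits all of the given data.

Forward differences of the values at t = 4, 5, 6, 7:
  g  : -60  -90  -126  -168
  Δ  : -30  -36  -42
  Δ^2: -6  -6
  Δ^3: 0
The second differences are constant (-6) and nonzero, while all higher differences vanish, so the minimal degree is 2.

2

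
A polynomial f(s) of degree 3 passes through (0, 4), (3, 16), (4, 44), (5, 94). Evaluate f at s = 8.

Using the Lagrange interpolation formula with nodes 0, 3, 4, 5:
  L_0(s) = (s - 3)(s - 4)(s - 5) / -60
  L_1(s) = s(s - 4)(s - 5) / 6
  L_2(s) = s(s - 3)(s - 5) / -4
  L_3(s) = s(s - 3)(s - 4) / 10
Then f(s) = 4·L_0(s) + 16·L_1(s) + 44·L_2(s) + 94·L_3(s).
Expanding and collecting terms gives f(s) = s³ - s² - 2s + 4.
Evaluating at s = 8: f(8) = 436.

436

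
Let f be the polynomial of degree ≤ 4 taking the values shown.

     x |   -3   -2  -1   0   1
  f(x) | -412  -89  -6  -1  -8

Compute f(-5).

Using the Lagrange interpolation formula with nodes -3, -2, -1, 0, 1:
  L_0(x) = (x + 2)(x + 1)x(x - 1) / 24
  L_1(x) = (x + 3)(x + 1)x(x - 1) / -6
  L_2(x) = (x + 3)(x + 2)x(x - 1) / 4
  L_3(x) = (x + 3)(x + 2)(x + 1)(x - 1) / -6
  L_4(x) = (x + 3)(x + 2)(x + 1)x / 24
Then f(x) = -412·L_0(x) - 89·L_1(x) - 6·L_2(x) - 1·L_3(x) - 8·L_4(x).
Expanding and collecting terms gives f(x) = -4x^4 + 3x^3 - 2x^2 - 4x - 1.
Evaluating at x = -5: f(-5) = -2906.

-2906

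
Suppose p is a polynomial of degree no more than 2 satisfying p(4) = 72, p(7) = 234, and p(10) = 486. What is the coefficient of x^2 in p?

Write p(x) = ax^2 + bx + c. Substituting each data point gives a linear system:
  16a + 4b + c = 72
  49a + 7b + c = 234
  100a + 10b + c = 486
Solving the system yields a = 5, b = -1, c = -4.
So p(x) = 5x^2 - x - 4.
The leading coefficient is 5.

5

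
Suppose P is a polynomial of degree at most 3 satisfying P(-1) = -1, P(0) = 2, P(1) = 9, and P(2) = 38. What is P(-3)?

-67

Using the Lagrange interpolation formula with nodes -1, 0, 1, 2:
  L_0(n) = n(n - 1)(n - 2) / -6
  L_1(n) = (n + 1)(n - 1)(n - 2) / 2
  L_2(n) = (n + 1)n(n - 2) / -2
  L_3(n) = (n + 1)n(n - 1) / 6
Then P(n) = -1·L_0(n) + 2·L_1(n) + 9·L_2(n) + 38·L_3(n).
Expanding and collecting terms gives P(n) = 3n^3 + 2n^2 + 2n + 2.
Evaluating at n = -3: P(-3) = -67.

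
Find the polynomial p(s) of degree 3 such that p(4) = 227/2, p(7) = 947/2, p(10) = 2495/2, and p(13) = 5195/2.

p(s) = s^3 + 2s^2 + 5s - 5/2

Using the Lagrange interpolation formula with nodes 4, 7, 10, 13:
  L_0(s) = (s - 7)(s - 10)(s - 13) / -162
  L_1(s) = (s - 4)(s - 10)(s - 13) / 54
  L_2(s) = (s - 4)(s - 7)(s - 13) / -54
  L_3(s) = (s - 4)(s - 7)(s - 10) / 162
Then p(s) = 227/2·L_0(s) + 947/2·L_1(s) + 2495/2·L_2(s) + 5195/2·L_3(s).
Expanding and collecting terms gives p(s) = s^3 + 2s^2 + 5s - 5/2.
Check: p(13) = 5195/2. ✓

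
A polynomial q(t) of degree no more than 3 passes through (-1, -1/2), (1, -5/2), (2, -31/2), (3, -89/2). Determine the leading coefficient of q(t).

-1

Write q(t) = at^3 + bt^2 + ct + d. Substituting each data point gives a linear system:
  -a + b - c + d = -1/2
  a + b + c + d = -5/2
  8a + 4b + 2c + d = -31/2
  27a + 9b + 3c + d = -89/2
Solving the system yields a = -1, b = -2, c = 0, d = 1/2.
So q(t) = -t^3 - 2t^2 + 1/2.
The leading coefficient is -1.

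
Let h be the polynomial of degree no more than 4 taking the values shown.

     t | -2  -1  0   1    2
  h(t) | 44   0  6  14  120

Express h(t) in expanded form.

Write h(t) = at^4 + bt^3 + ct^2 + dt + e. Substituting each data point gives a linear system:
  16a - 8b + 4c - 2d + e = 44
  a - b + c - d + e = 0
  e = 6
  a + b + c + d + e = 14
  16a + 8b + 4c + 2d + e = 120
Solving the system yields a = 6, b = 4, c = -5, d = 3, e = 6.
So h(t) = 6t⁴ + 4t³ - 5t² + 3t + 6.
Check: h(0) = 6. ✓

h(t) = 6t^4 + 4t^3 - 5t^2 + 3t + 6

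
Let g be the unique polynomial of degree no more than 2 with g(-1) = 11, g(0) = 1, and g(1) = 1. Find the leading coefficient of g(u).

Write g(u) = au^2 + bu + c. Substituting each data point gives a linear system:
  a - b + c = 11
  c = 1
  a + b + c = 1
Solving the system yields a = 5, b = -5, c = 1.
So g(u) = 5u^2 - 5u + 1.
The leading coefficient is 5.

5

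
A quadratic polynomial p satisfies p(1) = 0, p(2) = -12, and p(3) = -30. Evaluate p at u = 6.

Write p(u) = au^2 + bu + c. Substituting each data point gives a linear system:
  a + b + c = 0
  4a + 2b + c = -12
  9a + 3b + c = -30
Solving the system yields a = -3, b = -3, c = 6.
So p(u) = -3u² - 3u + 6.
Then p(6) = -120.

-120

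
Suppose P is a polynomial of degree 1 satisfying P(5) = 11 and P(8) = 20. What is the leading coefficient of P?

Write P(x) = ax + b. Substituting each data point gives a linear system:
  5a + b = 11
  8a + b = 20
Solving the system yields a = 3, b = -4.
So P(x) = 3x - 4.
The leading coefficient is 3.

3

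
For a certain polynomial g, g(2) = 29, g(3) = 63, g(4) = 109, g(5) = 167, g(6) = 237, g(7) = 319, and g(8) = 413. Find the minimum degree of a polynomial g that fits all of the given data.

2

Forward differences of the values at n = 2, 3, 4, 5, 6, 7, 8:
  g  : 29  63  109  167  237  319  413
  Δ  : 34  46  58  70  82  94
  Δ^2: 12  12  12  12  12
  Δ^3: 0  0  0  0
  Δ^4: 0  0  0
  Δ^5: 0  0
  Δ^6: 0
The second differences are constant (12) and nonzero, while all higher differences vanish, so the minimal degree is 2.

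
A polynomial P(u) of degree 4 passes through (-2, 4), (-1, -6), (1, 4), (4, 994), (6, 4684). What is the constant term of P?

Write P(u) = au^4 + bu^3 + cu^2 + du + e. Substituting each data point gives a linear system:
  16a - 8b + 4c - 2d + e = 4
  a - b + c - d + e = -6
  a + b + c + d + e = 4
  256a + 64b + 16c + 4d + e = 994
  1296a + 216b + 36c + 6d + e = 4684
Solving the system yields a = 3, b = 4, c = -2, d = 1, e = -2.
So P(u) = 3u⁴ + 4u³ - 2u² + u - 2.
The constant term is -2.

-2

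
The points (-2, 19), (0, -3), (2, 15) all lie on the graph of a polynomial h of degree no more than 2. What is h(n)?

h(n) = 5n^2 - n - 3

Using the Lagrange interpolation formula with nodes -2, 0, 2:
  L_0(n) = n(n - 2) / 8
  L_1(n) = (n + 2)(n - 2) / -4
  L_2(n) = (n + 2)n / 8
Then h(n) = 19·L_0(n) - 3·L_1(n) + 15·L_2(n).
Expanding and collecting terms gives h(n) = 5n^2 - n - 3.
Check: h(2) = 15. ✓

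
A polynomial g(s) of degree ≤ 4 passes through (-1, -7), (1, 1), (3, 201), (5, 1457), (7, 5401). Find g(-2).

1

Forward differences of the values at s = -1, 1, 3, 5, 7:
  g  : -7  1  201  1457  5401
  Δ  : 8  200  1256  3944
  Δ^2: 192  1056  2688
  Δ^3: 864  1632
  Δ^4: 768
The fourth differences are constant, confirming degree 4.
Interpolating (Newton forward form) and evaluating at s = -2 gives g(-2) = 1.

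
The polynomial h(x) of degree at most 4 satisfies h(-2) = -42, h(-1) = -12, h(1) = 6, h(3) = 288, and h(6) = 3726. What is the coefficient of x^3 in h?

Write h(x) = ax^4 + bx^3 + cx^2 + dx + e. Substituting each data point gives a linear system:
  16a - 8b + 4c - 2d + e = -42
  a - b + c - d + e = -12
  a + b + c + d + e = 6
  81a + 27b + 9c + 3d + e = 288
  1296a + 216b + 36c + 6d + e = 3726
Solving the system yields a = 2, b = 6, c = -5, d = 3, e = 0.
So h(x) = 2x⁴ + 6x³ - 5x² + 3x.
The coefficient of x^3 is 6.

6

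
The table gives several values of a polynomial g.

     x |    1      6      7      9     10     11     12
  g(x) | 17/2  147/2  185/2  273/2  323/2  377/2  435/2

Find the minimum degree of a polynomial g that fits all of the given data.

2

Divided differences on the nodes 1, 6, 7, 9, 10, 11, 12:
  order 0: 17/2  147/2  185/2  273/2  323/2  377/2  435/2
  order 1: 13  19  22  25  27  29
  order 2: 1  1  1  1  1
  order 3: 0  0  0  0
  order 4: 0  0  0
  order 5: 0  0
  order 6: 0
The order-2 divided differences are all 1 (nonzero) and every higher order vanishes, so the data lies on a polynomial of degree exactly 2.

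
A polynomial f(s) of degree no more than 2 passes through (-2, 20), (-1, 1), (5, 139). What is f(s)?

f(s) = 6s^2 - s - 6

Using the Lagrange interpolation formula with nodes -2, -1, 5:
  L_0(s) = (s + 1)(s - 5) / 7
  L_1(s) = (s + 2)(s - 5) / -6
  L_2(s) = (s + 2)(s + 1) / 42
Then f(s) = 20·L_0(s) + 1·L_1(s) + 139·L_2(s).
Expanding and collecting terms gives f(s) = 6s² - s - 6.
Check: f(-2) = 20. ✓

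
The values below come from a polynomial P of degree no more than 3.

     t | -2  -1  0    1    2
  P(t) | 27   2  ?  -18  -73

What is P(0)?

The 4 known points determine the degree-3 polynomial uniquely.
Write P(t) = at^3 + bt^2 + ct + d. Substituting each data point gives a linear system:
  -8a + 4b - 2c + d = 27
  -a + b - c + d = 2
  a + b + c + d = -18
  8a + 4b + 2c + d = -73
Solving the system yields a = -5, b = -5, c = -5, d = -3.
So P(t) = -5t^3 - 5t^2 - 5t - 3.
Then P(0) = -3.

-3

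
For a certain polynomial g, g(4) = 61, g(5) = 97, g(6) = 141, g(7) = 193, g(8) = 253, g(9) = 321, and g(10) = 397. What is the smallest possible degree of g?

2

Forward differences of the values at n = 4, 5, 6, 7, 8, 9, 10:
  g  : 61  97  141  193  253  321  397
  Δ  : 36  44  52  60  68  76
  Δ^2: 8  8  8  8  8
  Δ^3: 0  0  0  0
  Δ^4: 0  0  0
  Δ^5: 0  0
  Δ^6: 0
The second differences are constant (8) and nonzero, while all higher differences vanish, so the minimal degree is 2.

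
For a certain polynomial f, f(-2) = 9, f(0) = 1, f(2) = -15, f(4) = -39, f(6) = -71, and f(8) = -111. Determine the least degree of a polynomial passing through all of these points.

Forward differences of the values at u = -2, 0, 2, 4, 6, 8:
  f  : 9  1  -15  -39  -71  -111
  Δ  : -8  -16  -24  -32  -40
  Δ^2: -8  -8  -8  -8
  Δ^3: 0  0  0
  Δ^4: 0  0
  Δ^5: 0
The second differences are constant (-8) and nonzero, while all higher differences vanish, so the minimal degree is 2.

2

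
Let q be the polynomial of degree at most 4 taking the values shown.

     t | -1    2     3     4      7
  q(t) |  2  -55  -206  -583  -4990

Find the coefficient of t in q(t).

Write q(t) = at^4 + bt^3 + ct^2 + dt + e. Substituting each data point gives a linear system:
  a - b + c - d + e = 2
  16a + 8b + 4c + 2d + e = -55
  81a + 27b + 9c + 3d + e = -206
  256a + 64b + 16c + 4d + e = -583
  2401a + 343b + 49c + 7d + e = -4990
Solving the system yields a = -2, b = 0, c = -3, d = -6, e = 1.
So q(t) = -2t⁴ - 3t² - 6t + 1.
The coefficient of t is -6.

-6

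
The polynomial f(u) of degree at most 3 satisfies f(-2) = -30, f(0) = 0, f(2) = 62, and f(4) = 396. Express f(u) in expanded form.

f(u) = 5u^3 + 4u^2 + 3u

Using the Lagrange interpolation formula with nodes -2, 0, 2, 4:
  L_0(u) = u(u - 2)(u - 4) / -48
  L_1(u) = (u + 2)(u - 2)(u - 4) / 16
  L_2(u) = (u + 2)u(u - 4) / -16
  L_3(u) = (u + 2)u(u - 2) / 48
Then f(u) = -30·L_0(u) + 0·L_1(u) + 62·L_2(u) + 396·L_3(u).
Expanding and collecting terms gives f(u) = 5u^3 + 4u^2 + 3u.
Check: f(2) = 62. ✓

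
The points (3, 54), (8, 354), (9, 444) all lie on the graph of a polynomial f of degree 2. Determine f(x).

Write f(x) = ax^2 + bx + c. Substituting each data point gives a linear system:
  9a + 3b + c = 54
  64a + 8b + c = 354
  81a + 9b + c = 444
Solving the system yields a = 5, b = 5, c = -6.
So f(x) = 5x^2 + 5x - 6.
Check: f(3) = 54. ✓

f(x) = 5x^2 + 5x - 6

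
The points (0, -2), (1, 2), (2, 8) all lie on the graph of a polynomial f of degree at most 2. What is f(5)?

38

Using the Lagrange interpolation formula with nodes 0, 1, 2:
  L_0(s) = (s - 1)(s - 2) / 2
  L_1(s) = s(s - 2) / -1
  L_2(s) = s(s - 1) / 2
Then f(s) = -2·L_0(s) + 2·L_1(s) + 8·L_2(s).
Expanding and collecting terms gives f(s) = s^2 + 3s - 2.
Evaluating at s = 5: f(5) = 38.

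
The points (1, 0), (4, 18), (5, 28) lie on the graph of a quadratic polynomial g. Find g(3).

Using the Lagrange interpolation formula with nodes 1, 4, 5:
  L_0(n) = (n - 4)(n - 5) / 12
  L_1(n) = (n - 1)(n - 5) / -3
  L_2(n) = (n - 1)(n - 4) / 4
Then g(n) = 0·L_0(n) + 18·L_1(n) + 28·L_2(n).
Expanding and collecting terms gives g(n) = n^2 + n - 2.
Evaluating at n = 3: g(3) = 10.

10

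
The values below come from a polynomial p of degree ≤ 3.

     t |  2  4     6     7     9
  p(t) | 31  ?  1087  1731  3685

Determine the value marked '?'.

The 4 known points determine the degree-3 polynomial uniquely.
Write p(t) = at^3 + bt^2 + ct + d. Substituting each data point gives a linear system:
  8a + 4b + 2c + d = 31
  216a + 36b + 6c + d = 1087
  343a + 49b + 7c + d = 1731
  729a + 81b + 9c + d = 3685
Solving the system yields a = 5, b = 1, c = -4, d = -5.
So p(t) = 5t^3 + t^2 - 4t - 5.
Then p(4) = 315.

315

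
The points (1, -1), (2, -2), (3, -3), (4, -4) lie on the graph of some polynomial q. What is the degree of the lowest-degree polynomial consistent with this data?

Forward differences of the values at n = 1, 2, 3, 4:
  q  : -1  -2  -3  -4
  Δ  : -1  -1  -1
  Δ^2: 0  0
  Δ^3: 0
The first differences are constant (-1) and nonzero, while all higher differences vanish, so the minimal degree is 1.

1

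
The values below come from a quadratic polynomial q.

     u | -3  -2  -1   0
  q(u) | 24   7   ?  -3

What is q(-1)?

-2

On equispaced nodes a degree-2 polynomial has vanishing third forward difference, so
  - q(-3) + 3·q(-2) - 3·q(-1) + q(0) = 0.
Substituting the known values and solving for q(-1):
  -3·q(-1) = 6
  q(-1) = -2.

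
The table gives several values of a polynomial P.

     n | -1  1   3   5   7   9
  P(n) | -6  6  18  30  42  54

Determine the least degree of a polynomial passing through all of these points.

Forward differences of the values at n = -1, 1, 3, 5, 7, 9:
  P  : -6  6  18  30  42  54
  Δ  : 12  12  12  12  12
  Δ^2: 0  0  0  0
  Δ^3: 0  0  0
  Δ^4: 0  0
  Δ^5: 0
The first differences are constant (12) and nonzero, while all higher differences vanish, so the minimal degree is 1.

1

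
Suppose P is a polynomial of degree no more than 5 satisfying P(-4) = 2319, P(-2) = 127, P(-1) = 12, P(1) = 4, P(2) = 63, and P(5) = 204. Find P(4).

Using the Lagrange interpolation formula with nodes -4, -2, -1, 1, 2, 5:
  L_0(s) = (s + 2)(s + 1)(s - 1)(s - 2)(s - 5) / -1620
  L_1(s) = (s + 4)(s + 1)(s - 1)(s - 2)(s - 5) / 168
  L_2(s) = (s + 4)(s + 2)(s - 1)(s - 2)(s - 5) / -108
  L_3(s) = (s + 4)(s + 2)(s + 1)(s - 2)(s - 5) / 120
  L_4(s) = (s + 4)(s + 2)(s + 1)(s - 1)(s - 5) / -216
  L_5(s) = (s + 4)(s + 2)(s + 1)(s - 1)(s - 2) / 4536
Then P(s) = 2319·L_0(s) + 127·L_1(s) + 12·L_2(s) + 4·L_3(s) + 63·L_4(s) + 204·L_5(s).
Expanding and collecting terms gives P(s) = -s⁵ + 5s⁴ + s³ + 4s² - 4s - 1.
Evaluating at s = 4: P(4) = 367.

367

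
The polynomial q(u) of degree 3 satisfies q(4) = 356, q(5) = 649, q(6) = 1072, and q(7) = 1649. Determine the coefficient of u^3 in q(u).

Write q(u) = au^3 + bu^2 + cu + d. Substituting each data point gives a linear system:
  64a + 16b + 4c + d = 356
  125a + 25b + 5c + d = 649
  216a + 36b + 6c + d = 1072
  343a + 49b + 7c + d = 1649
Solving the system yields a = 4, b = 5, c = 4, d = 4.
So q(u) = 4u^3 + 5u^2 + 4u + 4.
The leading coefficient is 4.

4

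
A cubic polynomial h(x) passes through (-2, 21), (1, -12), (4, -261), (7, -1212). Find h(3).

Using the Lagrange interpolation formula with nodes -2, 1, 4, 7:
  L_0(x) = (x - 1)(x - 4)(x - 7) / -162
  L_1(x) = (x + 2)(x - 4)(x - 7) / 54
  L_2(x) = (x + 2)(x - 1)(x - 7) / -54
  L_3(x) = (x + 2)(x - 1)(x - 4) / 162
Then h(x) = 21·L_0(x) - 12·L_1(x) - 261·L_2(x) - 1212·L_3(x).
Expanding and collecting terms gives h(x) = -3x³ - 3x² - 5x - 1.
Evaluating at x = 3: h(3) = -124.

-124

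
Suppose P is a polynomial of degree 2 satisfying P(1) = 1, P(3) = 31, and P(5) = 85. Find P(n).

P(n) = 3n^2 + 3n - 5

Write P(n) = an^2 + bn + c. Substituting each data point gives a linear system:
  a + b + c = 1
  9a + 3b + c = 31
  25a + 5b + c = 85
Solving the system yields a = 3, b = 3, c = -5.
So P(n) = 3n^2 + 3n - 5.
Check: P(3) = 31. ✓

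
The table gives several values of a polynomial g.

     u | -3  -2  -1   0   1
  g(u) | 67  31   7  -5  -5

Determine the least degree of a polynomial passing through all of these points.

Forward differences of the values at u = -3, -2, -1, 0, 1:
  g  : 67  31  7  -5  -5
  Δ  : -36  -24  -12  0
  Δ^2: 12  12  12
  Δ^3: 0  0
  Δ^4: 0
The second differences are constant (12) and nonzero, while all higher differences vanish, so the minimal degree is 2.

2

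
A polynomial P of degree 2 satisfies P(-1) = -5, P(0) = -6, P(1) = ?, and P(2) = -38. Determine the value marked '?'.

-17

The 3 known points determine the degree-2 polynomial uniquely.
Write P(s) = as^2 + bs + c. Substituting each data point gives a linear system:
  a - b + c = -5
  c = -6
  4a + 2b + c = -38
Solving the system yields a = -5, b = -6, c = -6.
So P(s) = -5s^2 - 6s - 6.
Then P(1) = -17.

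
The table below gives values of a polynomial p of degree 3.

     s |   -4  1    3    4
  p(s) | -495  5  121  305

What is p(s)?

Write p(s) = as^3 + bs^2 + cs + d. Substituting each data point gives a linear system:
  -64a + 16b - 4c + d = -495
  a + b + c + d = 5
  27a + 9b + 3c + d = 121
  64a + 16b + 4c + d = 305
Solving the system yields a = 6, b = -6, c = 4, d = 1.
So p(s) = 6s^3 - 6s^2 + 4s + 1.
Check: p(1) = 5. ✓

p(s) = 6s^3 - 6s^2 + 4s + 1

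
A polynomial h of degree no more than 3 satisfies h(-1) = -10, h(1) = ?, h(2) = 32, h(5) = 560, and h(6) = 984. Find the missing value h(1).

The 4 known points determine the degree-3 polynomial uniquely.
Write h(s) = as^3 + bs^2 + cs + d. Substituting each data point gives a linear system:
  -a + b - c + d = -10
  8a + 4b + 2c + d = 32
  125a + 25b + 5c + d = 560
  216a + 36b + 6c + d = 984
Solving the system yields a = 5, b = -3, c = 2, d = 0.
So h(s) = 5s³ - 3s² + 2s.
Then h(1) = 4.

4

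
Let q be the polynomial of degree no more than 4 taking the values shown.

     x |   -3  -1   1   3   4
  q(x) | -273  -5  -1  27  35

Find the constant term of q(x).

3

Write q(x) = ax^4 + bx^3 + cx^2 + dx + e. Substituting each data point gives a linear system:
  81a - 27b + 9c - 3d + e = -273
  a - b + c - d + e = -5
  a + b + c + d + e = -1
  81a + 27b + 9c + 3d + e = 27
  256a + 64b + 16c + 4d + e = 35
Solving the system yields a = -1, b = 6, c = -5, d = -4, e = 3.
So q(x) = -x⁴ + 6x³ - 5x² - 4x + 3.
The constant term is 3.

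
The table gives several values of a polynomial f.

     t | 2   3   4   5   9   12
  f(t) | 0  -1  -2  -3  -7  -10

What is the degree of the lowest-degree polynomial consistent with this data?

1

Divided differences on the nodes 2, 3, 4, 5, 9, 12:
  order 0: 0  -1  -2  -3  -7  -10
  order 1: -1  -1  -1  -1  -1
  order 2: 0  0  0  0
  order 3: 0  0  0
  order 4: 0  0
  order 5: 0
The order-1 divided differences are all -1 (nonzero) and every higher order vanishes, so the data lies on a polynomial of degree exactly 1.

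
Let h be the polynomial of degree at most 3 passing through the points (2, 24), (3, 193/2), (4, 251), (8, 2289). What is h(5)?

1035/2

Using the Lagrange interpolation formula with nodes 2, 3, 4, 8:
  L_0(x) = (x - 3)(x - 4)(x - 8) / -12
  L_1(x) = (x - 2)(x - 4)(x - 8) / 5
  L_2(x) = (x - 2)(x - 3)(x - 8) / -8
  L_3(x) = (x - 2)(x - 3)(x - 4) / 120
Then h(x) = 24·L_0(x) + 193/2·L_1(x) + 251·L_2(x) + 2289·L_3(x).
Expanding and collecting terms gives h(x) = 5x^3 - 4x^2 - (5/2)x + 5.
Evaluating at x = 5: h(5) = 1035/2.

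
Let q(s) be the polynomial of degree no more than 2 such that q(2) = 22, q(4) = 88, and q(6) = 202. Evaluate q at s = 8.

364

Write q(s) = as^2 + bs + c. Substituting each data point gives a linear system:
  4a + 2b + c = 22
  16a + 4b + c = 88
  36a + 6b + c = 202
Solving the system yields a = 6, b = -3, c = 4.
So q(s) = 6s^2 - 3s + 4.
Then q(8) = 364.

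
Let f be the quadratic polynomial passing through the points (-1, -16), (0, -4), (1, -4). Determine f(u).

Write f(u) = au^2 + bu + c. Substituting each data point gives a linear system:
  a - b + c = -16
  c = -4
  a + b + c = -4
Solving the system yields a = -6, b = 6, c = -4.
So f(u) = -6u² + 6u - 4.
Check: f(0) = -4. ✓

f(u) = -6u^2 + 6u - 4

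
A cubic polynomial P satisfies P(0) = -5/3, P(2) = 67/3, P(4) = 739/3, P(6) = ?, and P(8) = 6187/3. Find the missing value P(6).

2587/3

The 4 known points determine the degree-3 polynomial uniquely.
Write P(n) = an^3 + bn^2 + cn + d. Substituting each data point gives a linear system:
  d = -5/3
  8a + 4b + 2c + d = 67/3
  64a + 16b + 4c + d = 739/3
  512a + 64b + 8c + d = 6187/3
Solving the system yields a = 4, b = 1, c = -6, d = -5/3.
So P(n) = 4n^3 + n^2 - 6n - 5/3.
Then P(6) = 2587/3.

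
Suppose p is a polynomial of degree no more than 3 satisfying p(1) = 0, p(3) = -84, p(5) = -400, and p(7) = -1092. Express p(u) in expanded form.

p(u) = -3u^3 - 2u^2 + 5u

Write p(u) = au^3 + bu^2 + cu + d. Substituting each data point gives a linear system:
  a + b + c + d = 0
  27a + 9b + 3c + d = -84
  125a + 25b + 5c + d = -400
  343a + 49b + 7c + d = -1092
Solving the system yields a = -3, b = -2, c = 5, d = 0.
So p(u) = -3u³ - 2u² + 5u.
Check: p(3) = -84. ✓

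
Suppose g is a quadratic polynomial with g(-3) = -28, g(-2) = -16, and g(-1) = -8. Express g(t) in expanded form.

g(t) = -2t^2 + 2t - 4

Using the Lagrange interpolation formula with nodes -3, -2, -1:
  L_0(t) = (t + 2)(t + 1) / 2
  L_1(t) = (t + 3)(t + 1) / -1
  L_2(t) = (t + 3)(t + 2) / 2
Then g(t) = -28·L_0(t) - 16·L_1(t) - 8·L_2(t).
Expanding and collecting terms gives g(t) = -2t^2 + 2t - 4.
Check: g(-2) = -16. ✓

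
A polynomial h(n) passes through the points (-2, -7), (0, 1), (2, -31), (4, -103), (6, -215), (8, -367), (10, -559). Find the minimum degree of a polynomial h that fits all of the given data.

2

Forward differences of the values at n = -2, 0, 2, 4, 6, 8, 10:
  h  : -7  1  -31  -103  -215  -367  -559
  Δ  : 8  -32  -72  -112  -152  -192
  Δ^2: -40  -40  -40  -40  -40
  Δ^3: 0  0  0  0
  Δ^4: 0  0  0
  Δ^5: 0  0
  Δ^6: 0
The second differences are constant (-40) and nonzero, while all higher differences vanish, so the minimal degree is 2.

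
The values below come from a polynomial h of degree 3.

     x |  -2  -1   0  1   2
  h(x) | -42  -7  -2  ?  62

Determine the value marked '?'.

9

The 4 known points determine the degree-3 polynomial uniquely.
Write h(x) = ax^3 + bx^2 + cx + d. Substituting each data point gives a linear system:
  -8a + 4b - 2c + d = -42
  -a + b - c + d = -7
  d = -2
  8a + 4b + 2c + d = 62
Solving the system yields a = 6, b = 3, c = 2, d = -2.
So h(x) = 6x^3 + 3x^2 + 2x - 2.
Then h(1) = 9.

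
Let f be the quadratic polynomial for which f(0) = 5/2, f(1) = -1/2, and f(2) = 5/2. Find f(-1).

Forward differences of the values at t = 0, 1, 2:
  f  : 5/2  -1/2  5/2
  Δ  : -3  3
  Δ^2: 6
The second differences are constant, confirming degree 2.
Interpolating (Newton forward form) and evaluating at t = -1 gives f(-1) = 23/2.

23/2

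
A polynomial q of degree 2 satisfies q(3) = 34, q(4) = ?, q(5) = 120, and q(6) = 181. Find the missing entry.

The 3 known points determine the degree-2 polynomial uniquely.
Write q(n) = an^2 + bn + c. Substituting each data point gives a linear system:
  9a + 3b + c = 34
  25a + 5b + c = 120
  36a + 6b + c = 181
Solving the system yields a = 6, b = -5, c = -5.
So q(n) = 6n² - 5n - 5.
Then q(4) = 71.

71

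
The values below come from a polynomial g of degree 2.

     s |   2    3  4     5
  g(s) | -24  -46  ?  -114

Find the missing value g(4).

-76

On equispaced nodes a degree-2 polynomial has vanishing third forward difference, so
  - g(2) + 3·g(3) - 3·g(4) + g(5) = 0.
Substituting the known values and solving for g(4):
  -3·g(4) = 228
  g(4) = -76.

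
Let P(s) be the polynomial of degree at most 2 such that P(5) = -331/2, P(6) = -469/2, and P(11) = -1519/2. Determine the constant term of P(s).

-1/2

Write P(s) = as^2 + bs + c. Substituting each data point gives a linear system:
  25a + 5b + c = -331/2
  36a + 6b + c = -469/2
  121a + 11b + c = -1519/2
Solving the system yields a = -6, b = -3, c = -1/2.
So P(s) = -6s^2 - 3s - 1/2.
The constant term is -1/2.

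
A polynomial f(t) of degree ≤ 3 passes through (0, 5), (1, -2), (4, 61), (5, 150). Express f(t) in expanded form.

f(t) = 2t^3 - 3t^2 - 6t + 5

Write f(t) = at^3 + bt^2 + ct + d. Substituting each data point gives a linear system:
  d = 5
  a + b + c + d = -2
  64a + 16b + 4c + d = 61
  125a + 25b + 5c + d = 150
Solving the system yields a = 2, b = -3, c = -6, d = 5.
So f(t) = 2t^3 - 3t^2 - 6t + 5.
Check: f(4) = 61. ✓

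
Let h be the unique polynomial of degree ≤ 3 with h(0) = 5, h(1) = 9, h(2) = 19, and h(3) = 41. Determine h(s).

Using the Lagrange interpolation formula with nodes 0, 1, 2, 3:
  L_0(s) = (s - 1)(s - 2)(s - 3) / -6
  L_1(s) = s(s - 2)(s - 3) / 2
  L_2(s) = s(s - 1)(s - 3) / -2
  L_3(s) = s(s - 1)(s - 2) / 6
Then h(s) = 5·L_0(s) + 9·L_1(s) + 19·L_2(s) + 41·L_3(s).
Expanding and collecting terms gives h(s) = s^3 + 3s + 5.
Check: h(2) = 19. ✓

h(s) = s^3 + 3s + 5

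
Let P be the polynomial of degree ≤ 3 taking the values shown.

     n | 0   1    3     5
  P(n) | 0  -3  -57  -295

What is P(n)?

Write P(n) = an^3 + bn^2 + cn + d. Substituting each data point gives a linear system:
  d = 0
  a + b + c + d = -3
  27a + 9b + 3c + d = -57
  125a + 25b + 5c + d = -295
Solving the system yields a = -3, b = 4, c = -4, d = 0.
So P(n) = -3n^3 + 4n^2 - 4n.
Check: P(3) = -57. ✓

P(n) = -3n^3 + 4n^2 - 4n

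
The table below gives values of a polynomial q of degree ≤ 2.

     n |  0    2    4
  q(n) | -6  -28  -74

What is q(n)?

Write q(n) = an^2 + bn + c. Substituting each data point gives a linear system:
  c = -6
  4a + 2b + c = -28
  16a + 4b + c = -74
Solving the system yields a = -3, b = -5, c = -6.
So q(n) = -3n^2 - 5n - 6.
Check: q(0) = -6. ✓

q(n) = -3n^2 - 5n - 6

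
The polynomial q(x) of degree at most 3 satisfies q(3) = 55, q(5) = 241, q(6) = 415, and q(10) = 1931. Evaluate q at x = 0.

1

Write q(x) = ax^3 + bx^2 + cx + d. Substituting each data point gives a linear system:
  27a + 9b + 3c + d = 55
  125a + 25b + 5c + d = 241
  216a + 36b + 6c + d = 415
  1000a + 100b + 10c + d = 1931
Solving the system yields a = 2, b = -1, c = 3, d = 1.
So q(x) = 2x^3 - x^2 + 3x + 1.
Then q(0) = 1.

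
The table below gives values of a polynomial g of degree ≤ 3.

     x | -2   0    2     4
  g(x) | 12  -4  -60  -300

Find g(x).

g(x) = -3x^3 - 5x^2 - 6x - 4

Write g(x) = ax^3 + bx^2 + cx + d. Substituting each data point gives a linear system:
  -8a + 4b - 2c + d = 12
  d = -4
  8a + 4b + 2c + d = -60
  64a + 16b + 4c + d = -300
Solving the system yields a = -3, b = -5, c = -6, d = -4.
So g(x) = -3x^3 - 5x^2 - 6x - 4.
Check: g(2) = -60. ✓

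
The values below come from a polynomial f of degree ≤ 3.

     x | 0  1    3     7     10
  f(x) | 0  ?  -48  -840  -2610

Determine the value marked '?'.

The 4 known points determine the degree-3 polynomial uniquely.
Write f(x) = ax^3 + bx^2 + cx + d. Substituting each data point gives a linear system:
  d = 0
  27a + 9b + 3c + d = -48
  343a + 49b + 7c + d = -840
  1000a + 100b + 10c + d = -2610
Solving the system yields a = -3, b = 4, c = -1, d = 0.
So f(x) = -3x^3 + 4x^2 - x.
Then f(1) = 0.

0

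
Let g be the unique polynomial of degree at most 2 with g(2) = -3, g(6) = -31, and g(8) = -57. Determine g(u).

g(u) = -u^2 + u - 1

Write g(u) = au^2 + bu + c. Substituting each data point gives a linear system:
  4a + 2b + c = -3
  36a + 6b + c = -31
  64a + 8b + c = -57
Solving the system yields a = -1, b = 1, c = -1.
So g(u) = -u^2 + u - 1.
Check: g(8) = -57. ✓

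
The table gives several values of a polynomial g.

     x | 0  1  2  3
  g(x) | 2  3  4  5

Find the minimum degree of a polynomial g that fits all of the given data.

Forward differences of the values at x = 0, 1, 2, 3:
  g  : 2  3  4  5
  Δ  : 1  1  1
  Δ^2: 0  0
  Δ^3: 0
The first differences are constant (1) and nonzero, while all higher differences vanish, so the minimal degree is 1.

1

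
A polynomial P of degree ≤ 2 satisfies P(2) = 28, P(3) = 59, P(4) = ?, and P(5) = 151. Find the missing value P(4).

100

On equispaced nodes a degree-2 polynomial has vanishing third forward difference, so
  - P(2) + 3·P(3) - 3·P(4) + P(5) = 0.
Substituting the known values and solving for P(4):
  -3·P(4) = -300
  P(4) = 100.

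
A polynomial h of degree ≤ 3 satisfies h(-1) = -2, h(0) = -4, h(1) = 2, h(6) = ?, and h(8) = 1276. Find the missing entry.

The 4 known points determine the degree-3 polynomial uniquely.
Write h(u) = au^3 + bu^2 + cu + d. Substituting each data point gives a linear system:
  -a + b - c + d = -2
  d = -4
  a + b + c + d = 2
  512a + 64b + 8c + d = 1276
Solving the system yields a = 2, b = 4, c = 0, d = -4.
So h(u) = 2u³ + 4u² - 4.
Then h(6) = 572.

572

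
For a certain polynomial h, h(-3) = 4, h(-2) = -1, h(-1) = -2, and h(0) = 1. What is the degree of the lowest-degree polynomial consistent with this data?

2

Forward differences of the values at u = -3, -2, -1, 0:
  h  : 4  -1  -2  1
  Δ  : -5  -1  3
  Δ^2: 4  4
  Δ^3: 0
The second differences are constant (4) and nonzero, while all higher differences vanish, so the minimal degree is 2.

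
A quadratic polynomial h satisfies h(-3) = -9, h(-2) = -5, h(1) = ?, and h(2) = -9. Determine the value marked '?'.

The 3 known points determine the degree-2 polynomial uniquely.
Write h(u) = au^2 + bu + c. Substituting each data point gives a linear system:
  9a - 3b + c = -9
  4a - 2b + c = -5
  4a + 2b + c = -9
Solving the system yields a = -1, b = -1, c = -3.
So h(u) = -u^2 - u - 3.
Then h(1) = -5.

-5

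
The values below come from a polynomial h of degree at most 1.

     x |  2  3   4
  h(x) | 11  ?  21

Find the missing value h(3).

16

On equispaced nodes a degree-1 polynomial has vanishing second forward difference, so
  h(2) - 2·h(3) + h(4) = 0.
Substituting the known values and solving for h(3):
  -2·h(3) = -32
  h(3) = 16.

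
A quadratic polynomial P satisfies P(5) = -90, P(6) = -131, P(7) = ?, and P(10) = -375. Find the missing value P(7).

The 3 known points determine the degree-2 polynomial uniquely.
Write P(x) = ax^2 + bx + c. Substituting each data point gives a linear system:
  25a + 5b + c = -90
  36a + 6b + c = -131
  100a + 10b + c = -375
Solving the system yields a = -4, b = 3, c = -5.
So P(x) = -4x² + 3x - 5.
Then P(7) = -180.

-180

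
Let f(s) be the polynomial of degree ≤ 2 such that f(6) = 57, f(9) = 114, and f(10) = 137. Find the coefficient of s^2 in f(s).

Write f(s) = as^2 + bs + c. Substituting each data point gives a linear system:
  36a + 6b + c = 57
  81a + 9b + c = 114
  100a + 10b + c = 137
Solving the system yields a = 1, b = 4, c = -3.
So f(s) = s^2 + 4s - 3.
The leading coefficient is 1.

1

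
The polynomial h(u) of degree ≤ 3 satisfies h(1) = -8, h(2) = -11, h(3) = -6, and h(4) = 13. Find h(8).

Forward differences of the values at u = 1, 2, 3, 4:
  h  : -8  -11  -6  13
  Δ  : -3  5  19
  Δ^2: 8  14
  Δ^3: 6
The third differences are constant, confirming degree 3.
Interpolating (Newton forward form) and evaluating at u = 8 gives h(8) = 349.

349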